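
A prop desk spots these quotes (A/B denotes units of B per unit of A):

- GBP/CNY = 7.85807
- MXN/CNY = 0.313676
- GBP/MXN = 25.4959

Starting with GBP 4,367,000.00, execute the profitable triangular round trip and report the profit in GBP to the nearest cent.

Profitable loop is GBP → MXN → CNY → GBP:
GBP 4,367,000.00 × 25.4959 = MXN 111,340,595.30
MXN 111,340,595.30 × 0.313676 = CNY 34,924,872.57
CNY 34,924,872.57 ÷ 7.85807 = GBP 4,444,459.34
Profit = GBP 4,444,459.34 − GBP 4,367,000.00

Profit: GBP 77,459.34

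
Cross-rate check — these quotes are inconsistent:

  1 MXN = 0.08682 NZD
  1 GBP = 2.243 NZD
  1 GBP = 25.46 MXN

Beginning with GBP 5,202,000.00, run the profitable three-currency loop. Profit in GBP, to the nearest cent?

Profit: GBP 76,632.66

Profitable loop is GBP → NZD → MXN → GBP:
GBP 5,202,000.00 × 2.243 = NZD 11,668,086.00
NZD 11,668,086.00 ÷ 0.08682 = MXN 134,393,987.56
MXN 134,393,987.56 ÷ 25.46 = GBP 5,278,632.66
Profit = GBP 5,278,632.66 − GBP 5,202,000.00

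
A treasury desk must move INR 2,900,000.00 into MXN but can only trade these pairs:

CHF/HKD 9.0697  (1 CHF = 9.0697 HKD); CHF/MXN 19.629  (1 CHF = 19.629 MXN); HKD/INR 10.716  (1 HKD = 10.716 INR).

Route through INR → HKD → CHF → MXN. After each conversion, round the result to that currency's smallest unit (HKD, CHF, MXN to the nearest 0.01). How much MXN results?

INR 2,900,000.00 ÷ 10.716 = HKD 270,623.37
HKD 270,623.37 ÷ 9.0697 = CHF 29,838.18
CHF 29,838.18 × 19.629 = MXN 585,693.64

MXN 585,693.64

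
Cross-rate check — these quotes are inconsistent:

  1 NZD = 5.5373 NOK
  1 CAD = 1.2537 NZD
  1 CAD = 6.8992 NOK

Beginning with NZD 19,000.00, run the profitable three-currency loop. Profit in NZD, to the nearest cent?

Profitable loop is NZD → NOK → CAD → NZD:
NZD 19,000.00 × 5.5373 = NOK 105,208.70
NOK 105,208.70 ÷ 6.8992 = CAD 15,249.41
CAD 15,249.41 × 1.2537 = NZD 19,118.18
Profit = NZD 19,118.18 − NZD 19,000.00

Profit: NZD 118.18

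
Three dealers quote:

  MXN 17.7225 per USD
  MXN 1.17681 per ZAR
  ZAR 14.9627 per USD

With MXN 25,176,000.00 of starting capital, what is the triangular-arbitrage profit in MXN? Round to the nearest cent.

Profit: MXN 163,345.68

Profitable loop is MXN → ZAR → USD → MXN:
MXN 25,176,000.00 ÷ 1.17681 = ZAR 21,393,428.00
ZAR 21,393,428.00 ÷ 14.9627 = USD 1,429,783.93
USD 1,429,783.93 × 17.7225 = MXN 25,339,345.68
Profit = MXN 25,339,345.68 − MXN 25,176,000.00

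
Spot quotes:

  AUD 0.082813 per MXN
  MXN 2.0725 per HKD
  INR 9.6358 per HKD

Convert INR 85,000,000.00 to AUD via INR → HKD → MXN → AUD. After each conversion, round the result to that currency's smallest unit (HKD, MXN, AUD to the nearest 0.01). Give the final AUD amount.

INR 85,000,000.00 ÷ 9.6358 = HKD 8,821,270.68
HKD 8,821,270.68 × 2.0725 = MXN 18,282,083.48
MXN 18,282,083.48 × 0.082813 = AUD 1,513,994.18

AUD 1,513,994.18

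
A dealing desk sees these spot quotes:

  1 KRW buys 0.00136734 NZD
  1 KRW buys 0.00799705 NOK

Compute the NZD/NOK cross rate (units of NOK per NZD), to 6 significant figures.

NZD/NOK = 5.84862

1 NZD ÷ 0.00136734 = 731.347 KRW
731.347 KRW × 0.00799705 = 5.84862 NOK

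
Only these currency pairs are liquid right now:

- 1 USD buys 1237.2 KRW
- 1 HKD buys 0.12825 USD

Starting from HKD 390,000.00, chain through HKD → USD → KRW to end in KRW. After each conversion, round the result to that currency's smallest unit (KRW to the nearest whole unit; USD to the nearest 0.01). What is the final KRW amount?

KRW 61,881,651

HKD 390,000.00 × 0.12825 = USD 50,017.50
USD 50,017.50 × 1237.2 = KRW 61,881,651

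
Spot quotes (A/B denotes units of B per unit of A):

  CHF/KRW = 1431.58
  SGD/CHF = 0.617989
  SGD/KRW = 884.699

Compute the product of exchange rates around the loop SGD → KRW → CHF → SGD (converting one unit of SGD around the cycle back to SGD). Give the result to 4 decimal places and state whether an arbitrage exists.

Around SGD → KRW → CHF → SGD: 1 × 884.699 ÷ 1431.58 ÷ 0.617989 = 0.999998
Product ≈ 1 (deviation 0.000%, within rounding noise).

1.0000 (no arbitrage)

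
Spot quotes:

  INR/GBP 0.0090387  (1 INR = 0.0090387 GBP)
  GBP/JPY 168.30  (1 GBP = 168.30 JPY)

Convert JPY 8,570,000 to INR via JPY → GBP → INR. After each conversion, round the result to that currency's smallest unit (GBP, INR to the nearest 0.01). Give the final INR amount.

INR 5,633,660.81

JPY 8,570,000 ÷ 168.30 = GBP 50,920.97
GBP 50,920.97 ÷ 0.0090387 = INR 5,633,660.81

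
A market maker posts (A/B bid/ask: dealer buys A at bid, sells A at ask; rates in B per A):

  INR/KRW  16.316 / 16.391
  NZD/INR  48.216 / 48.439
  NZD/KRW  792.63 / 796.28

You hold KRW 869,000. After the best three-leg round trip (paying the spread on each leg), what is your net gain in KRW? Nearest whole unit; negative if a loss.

Net result: KRW -1,460 (no profitable arbitrage after spreads)

Best loop KRW → INR → NZD → KRW:
KRW 869,000 ÷ 16.391 (buy INR at ask) = INR 53,016.90
INR 53,016.90 ÷ 48.439 (buy NZD at ask) = NZD 1,094.51
NZD 1,094.51 × 792.63 (sell NZD at bid) = KRW 867,540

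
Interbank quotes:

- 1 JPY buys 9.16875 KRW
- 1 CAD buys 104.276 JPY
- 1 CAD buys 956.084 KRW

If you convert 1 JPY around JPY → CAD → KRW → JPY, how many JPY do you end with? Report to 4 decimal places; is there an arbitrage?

Around JPY → CAD → KRW → JPY: 1 ÷ 104.276 × 956.084 ÷ 9.16875 = 1.000004
Product ≈ 1 (deviation 0.000%, within rounding noise).

1.0000 (no arbitrage)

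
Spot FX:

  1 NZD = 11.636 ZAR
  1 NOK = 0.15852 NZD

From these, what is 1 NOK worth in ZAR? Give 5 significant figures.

NOK/ZAR = 1.8445

1 NOK × 0.15852 = 0.15852 NZD
0.15852 NZD × 11.636 = 1.84454 ZAR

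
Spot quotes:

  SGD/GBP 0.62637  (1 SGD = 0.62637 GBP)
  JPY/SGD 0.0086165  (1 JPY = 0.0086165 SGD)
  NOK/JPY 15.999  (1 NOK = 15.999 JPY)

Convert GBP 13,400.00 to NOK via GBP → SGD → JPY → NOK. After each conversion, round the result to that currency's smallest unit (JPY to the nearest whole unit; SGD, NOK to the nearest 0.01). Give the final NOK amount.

NOK 155,185.14

GBP 13,400.00 ÷ 0.62637 = SGD 21,393.11
SGD 21,393.11 ÷ 0.0086165 = JPY 2,482,807
JPY 2,482,807 ÷ 15.999 = NOK 155,185.14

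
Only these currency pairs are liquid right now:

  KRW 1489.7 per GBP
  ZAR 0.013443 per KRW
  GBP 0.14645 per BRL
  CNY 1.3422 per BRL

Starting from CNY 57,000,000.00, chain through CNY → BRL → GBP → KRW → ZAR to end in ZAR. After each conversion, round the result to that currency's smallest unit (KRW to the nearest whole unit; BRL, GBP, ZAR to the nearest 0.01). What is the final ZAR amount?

CNY 57,000,000.00 ÷ 1.3422 = BRL 42,467,590.52
BRL 42,467,590.52 × 0.14645 = GBP 6,219,378.63
GBP 6,219,378.63 × 1489.7 = KRW 9,265,008,345
KRW 9,265,008,345 × 0.013443 = ZAR 124,549,507.18

ZAR 124,549,507.18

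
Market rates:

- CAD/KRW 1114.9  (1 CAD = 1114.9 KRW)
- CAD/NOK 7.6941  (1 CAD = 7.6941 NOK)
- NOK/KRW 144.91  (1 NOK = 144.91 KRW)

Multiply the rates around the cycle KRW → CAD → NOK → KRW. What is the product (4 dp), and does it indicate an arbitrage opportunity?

1.0000 (no arbitrage)

Around KRW → CAD → NOK → KRW: 1 ÷ 1114.9 × 7.6941 × 144.91 = 1.000047
Product ≈ 1 (deviation 0.005%, within rounding noise).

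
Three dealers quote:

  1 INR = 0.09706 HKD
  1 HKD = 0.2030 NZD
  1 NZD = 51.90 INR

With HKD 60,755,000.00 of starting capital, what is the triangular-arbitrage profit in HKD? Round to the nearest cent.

Profitable loop is HKD → NZD → INR → HKD:
HKD 60,755,000.00 × 0.2030 = NZD 12,333,265.00
NZD 12,333,265.00 × 51.90 = INR 640,096,453.50
INR 640,096,453.50 × 0.09706 = HKD 62,127,761.78
Profit = HKD 62,127,761.78 − HKD 60,755,000.00

Profit: HKD 1,372,761.78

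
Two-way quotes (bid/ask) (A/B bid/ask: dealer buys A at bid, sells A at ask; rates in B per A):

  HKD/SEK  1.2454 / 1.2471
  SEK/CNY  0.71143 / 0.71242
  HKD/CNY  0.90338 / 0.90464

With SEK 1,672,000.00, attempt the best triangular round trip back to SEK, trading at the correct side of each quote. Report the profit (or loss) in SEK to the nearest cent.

Net profit: SEK 28,080.02

Best loop SEK → HKD → CNY → SEK:
SEK 1,672,000.00 ÷ 1.2471 (buy HKD at ask) = HKD 1,340,710.45
HKD 1,340,710.45 × 0.90338 (sell HKD at bid) = CNY 1,211,171.00
CNY 1,211,171.00 ÷ 0.71242 (buy SEK at ask) = SEK 1,700,080.02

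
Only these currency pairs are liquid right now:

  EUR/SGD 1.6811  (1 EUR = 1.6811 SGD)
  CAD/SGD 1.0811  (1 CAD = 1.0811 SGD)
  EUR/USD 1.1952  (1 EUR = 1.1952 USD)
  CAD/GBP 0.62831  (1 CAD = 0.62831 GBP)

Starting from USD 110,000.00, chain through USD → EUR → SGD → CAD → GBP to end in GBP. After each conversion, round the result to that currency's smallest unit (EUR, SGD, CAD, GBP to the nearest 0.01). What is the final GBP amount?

USD 110,000.00 ÷ 1.1952 = EUR 92,034.81
EUR 92,034.81 × 1.6811 = SGD 154,719.72
SGD 154,719.72 ÷ 1.0811 = CAD 143,113.24
CAD 143,113.24 × 0.62831 = GBP 89,919.48

GBP 89,919.48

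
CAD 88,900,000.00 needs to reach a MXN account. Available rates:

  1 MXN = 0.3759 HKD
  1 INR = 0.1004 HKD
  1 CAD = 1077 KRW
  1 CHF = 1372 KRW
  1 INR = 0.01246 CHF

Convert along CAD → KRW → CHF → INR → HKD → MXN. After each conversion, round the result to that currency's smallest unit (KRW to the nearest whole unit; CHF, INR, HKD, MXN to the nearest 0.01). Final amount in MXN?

CAD 88,900,000.00 × 1077 = KRW 95,745,300,000
KRW 95,745,300,000 ÷ 1372 = CHF 69,785,204.08
CHF 69,785,204.08 ÷ 0.01246 = INR 5,600,738,690.21
INR 5,600,738,690.21 × 0.1004 = HKD 562,314,164.50
HKD 562,314,164.50 ÷ 0.3759 = MXN 1,495,914,244.48

MXN 1,495,914,244.48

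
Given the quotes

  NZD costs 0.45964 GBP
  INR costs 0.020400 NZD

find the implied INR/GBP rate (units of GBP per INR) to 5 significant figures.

1 INR × 0.020400 = 0.0204 NZD
0.0204 NZD × 0.45964 = 0.00937666 GBP

INR/GBP = 0.0093767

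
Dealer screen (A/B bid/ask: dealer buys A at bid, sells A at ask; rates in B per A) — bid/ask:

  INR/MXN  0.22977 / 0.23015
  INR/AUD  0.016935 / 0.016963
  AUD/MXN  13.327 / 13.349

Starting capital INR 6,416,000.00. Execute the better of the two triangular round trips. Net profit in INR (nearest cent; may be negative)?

Net profit: INR 94,379.19

Best loop INR → MXN → AUD → INR:
INR 6,416,000.00 × 0.22977 (sell INR at bid) = MXN 1,474,204.32
MXN 1,474,204.32 ÷ 13.349 (buy AUD at ask) = AUD 110,435.56
AUD 110,435.56 ÷ 0.016963 (buy INR at ask) = INR 6,510,379.19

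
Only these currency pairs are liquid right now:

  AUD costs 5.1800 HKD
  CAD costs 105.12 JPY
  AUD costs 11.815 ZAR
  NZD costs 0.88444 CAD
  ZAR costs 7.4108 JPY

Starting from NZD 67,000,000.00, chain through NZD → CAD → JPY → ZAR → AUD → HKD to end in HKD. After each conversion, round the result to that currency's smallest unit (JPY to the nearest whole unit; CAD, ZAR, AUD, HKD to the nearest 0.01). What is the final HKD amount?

NZD 67,000,000.00 × 0.88444 = CAD 59,257,480.00
CAD 59,257,480.00 × 105.12 = JPY 6,229,146,298
JPY 6,229,146,298 ÷ 7.4108 = ZAR 840,549,778.43
ZAR 840,549,778.43 ÷ 11.815 = AUD 71,142,596.57
AUD 71,142,596.57 × 5.1800 = HKD 368,518,650.23

HKD 368,518,650.23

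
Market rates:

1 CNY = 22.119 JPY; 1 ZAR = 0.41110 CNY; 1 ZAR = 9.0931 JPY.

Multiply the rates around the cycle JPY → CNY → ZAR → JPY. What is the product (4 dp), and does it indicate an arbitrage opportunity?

Around JPY → CNY → ZAR → JPY: 1 ÷ 22.119 ÷ 0.41110 × 9.0931 = 0.999998
Product ≈ 1 (deviation 0.000%, within rounding noise).

1.0000 (no arbitrage)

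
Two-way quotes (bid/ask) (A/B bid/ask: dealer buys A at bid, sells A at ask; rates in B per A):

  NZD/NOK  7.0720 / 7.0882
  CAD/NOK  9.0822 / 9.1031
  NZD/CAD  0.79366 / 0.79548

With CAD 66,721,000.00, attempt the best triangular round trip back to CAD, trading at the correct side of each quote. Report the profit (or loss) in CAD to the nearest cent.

Net profit: CAD 1,129,357.10

Best loop CAD → NOK → NZD → CAD:
CAD 66,721,000.00 × 9.0822 (sell CAD at bid) = NOK 605,973,466.20
NOK 605,973,466.20 ÷ 7.0882 (buy NZD at ask) = NZD 85,490,458.25
NZD 85,490,458.25 × 0.79366 (sell NZD at bid) = CAD 67,850,357.10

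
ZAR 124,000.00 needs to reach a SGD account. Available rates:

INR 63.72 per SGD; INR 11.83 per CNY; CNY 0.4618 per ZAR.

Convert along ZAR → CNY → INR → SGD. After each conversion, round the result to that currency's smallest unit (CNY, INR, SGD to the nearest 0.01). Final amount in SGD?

SGD 10,631.26

ZAR 124,000.00 × 0.4618 = CNY 57,263.20
CNY 57,263.20 × 11.83 = INR 677,423.66
INR 677,423.66 ÷ 63.72 = SGD 10,631.26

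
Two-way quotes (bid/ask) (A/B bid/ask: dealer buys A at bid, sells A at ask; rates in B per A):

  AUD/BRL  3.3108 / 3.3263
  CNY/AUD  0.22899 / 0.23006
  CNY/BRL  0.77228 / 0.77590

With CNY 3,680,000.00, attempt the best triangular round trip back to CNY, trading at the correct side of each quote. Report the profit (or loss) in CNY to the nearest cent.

Net profit: CNY 33,813.37

Best loop CNY → BRL → AUD → CNY:
CNY 3,680,000.00 × 0.77228 (sell CNY at bid) = BRL 2,841,990.40
BRL 2,841,990.40 ÷ 3.3263 (buy AUD at ask) = AUD 854,399.90
AUD 854,399.90 ÷ 0.23006 (buy CNY at ask) = CNY 3,713,813.37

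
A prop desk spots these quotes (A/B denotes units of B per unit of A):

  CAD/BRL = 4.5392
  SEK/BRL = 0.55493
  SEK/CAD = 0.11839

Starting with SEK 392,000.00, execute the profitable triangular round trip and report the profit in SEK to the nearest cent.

Profitable loop is SEK → BRL → CAD → SEK:
SEK 392,000.00 × 0.55493 = BRL 217,532.56
BRL 217,532.56 ÷ 4.5392 = CAD 47,923.11
CAD 47,923.11 ÷ 0.11839 = SEK 404,790.15
Profit = SEK 404,790.15 − SEK 392,000.00

Profit: SEK 12,790.15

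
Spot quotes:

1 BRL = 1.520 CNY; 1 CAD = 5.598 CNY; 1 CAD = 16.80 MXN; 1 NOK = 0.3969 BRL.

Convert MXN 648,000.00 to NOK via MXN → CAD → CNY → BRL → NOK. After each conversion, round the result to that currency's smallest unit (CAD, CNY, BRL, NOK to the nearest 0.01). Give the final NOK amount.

MXN 648,000.00 ÷ 16.80 = CAD 38,571.43
CAD 38,571.43 × 5.598 = CNY 215,922.87
CNY 215,922.87 ÷ 1.520 = BRL 142,054.52
BRL 142,054.52 ÷ 0.3969 = NOK 357,910.10

NOK 357,910.10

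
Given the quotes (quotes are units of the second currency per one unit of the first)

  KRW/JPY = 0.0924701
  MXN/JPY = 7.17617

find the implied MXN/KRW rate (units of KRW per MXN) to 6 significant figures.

MXN/KRW = 77.6053

1 MXN × 7.17617 = 7.17617 JPY
7.17617 JPY ÷ 0.0924701 = 77.6053 KRW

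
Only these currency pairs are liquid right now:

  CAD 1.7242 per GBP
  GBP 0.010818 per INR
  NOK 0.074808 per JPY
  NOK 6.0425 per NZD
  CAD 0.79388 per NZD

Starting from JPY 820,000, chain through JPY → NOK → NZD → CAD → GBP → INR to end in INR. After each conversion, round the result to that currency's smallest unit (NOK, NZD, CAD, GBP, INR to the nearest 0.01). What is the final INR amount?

INR 432,080.79

JPY 820,000 × 0.074808 = NOK 61,342.56
NOK 61,342.56 ÷ 6.0425 = NZD 10,151.85
NZD 10,151.85 × 0.79388 = CAD 8,059.35
CAD 8,059.35 ÷ 1.7242 = GBP 4,674.25
GBP 4,674.25 ÷ 0.010818 = INR 432,080.79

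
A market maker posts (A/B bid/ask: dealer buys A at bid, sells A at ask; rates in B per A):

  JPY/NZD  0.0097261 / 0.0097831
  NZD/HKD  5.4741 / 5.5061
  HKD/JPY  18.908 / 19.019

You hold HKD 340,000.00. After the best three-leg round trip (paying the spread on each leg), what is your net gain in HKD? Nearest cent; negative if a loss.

Best loop HKD → JPY → NZD → HKD:
HKD 340,000.00 × 18.908 (sell HKD at bid) = JPY 6,428,720
JPY 6,428,720 × 0.0097261 (sell JPY at bid) = NZD 62,526.37
NZD 62,526.37 × 5.4741 (sell NZD at bid) = HKD 342,275.62

Net profit: HKD 2,275.62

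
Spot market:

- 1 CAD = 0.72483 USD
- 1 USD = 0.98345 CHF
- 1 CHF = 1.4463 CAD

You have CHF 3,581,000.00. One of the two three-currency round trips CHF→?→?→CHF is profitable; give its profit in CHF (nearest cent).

Profitable loop is CHF → CAD → USD → CHF:
CHF 3,581,000.00 × 1.4463 = CAD 5,179,200.30
CAD 5,179,200.30 × 0.72483 = USD 3,754,039.75
USD 3,754,039.75 × 0.98345 = CHF 3,691,910.40
Profit = CHF 3,691,910.40 − CHF 3,581,000.00

Profit: CHF 110,910.40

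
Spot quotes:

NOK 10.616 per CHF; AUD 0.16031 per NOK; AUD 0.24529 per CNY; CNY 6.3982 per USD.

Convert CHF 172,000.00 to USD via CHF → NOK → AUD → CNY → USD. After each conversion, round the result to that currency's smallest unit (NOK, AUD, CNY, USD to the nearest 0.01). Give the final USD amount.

CHF 172,000.00 × 10.616 = NOK 1,825,952.00
NOK 1,825,952.00 × 0.16031 = AUD 292,718.37
AUD 292,718.37 ÷ 0.24529 = CNY 1,193,356.31
CNY 1,193,356.31 ÷ 6.3982 = USD 186,514.38

USD 186,514.38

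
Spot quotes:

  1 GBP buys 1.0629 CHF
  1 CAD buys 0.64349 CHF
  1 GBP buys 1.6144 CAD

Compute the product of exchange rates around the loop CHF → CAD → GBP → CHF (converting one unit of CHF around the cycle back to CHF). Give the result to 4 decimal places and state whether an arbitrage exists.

1.0232 (arbitrage exists)

Around CHF → CAD → GBP → CHF: 1 ÷ 0.64349 ÷ 1.6144 × 1.0629 = 1.023150
Product > 1; profitable direction is CHF → CAD → GBP → CHF.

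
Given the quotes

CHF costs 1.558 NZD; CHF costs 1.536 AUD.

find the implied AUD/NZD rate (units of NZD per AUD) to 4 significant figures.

1 AUD ÷ 1.536 = 0.651042 CHF
0.651042 CHF × 1.558 = 1.01432 NZD

AUD/NZD = 1.014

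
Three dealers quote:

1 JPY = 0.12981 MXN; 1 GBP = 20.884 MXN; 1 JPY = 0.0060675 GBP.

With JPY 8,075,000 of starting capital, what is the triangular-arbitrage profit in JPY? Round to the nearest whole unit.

Profitable loop is JPY → MXN → GBP → JPY:
JPY 8,075,000 × 0.12981 = MXN 1,048,215.75
MXN 1,048,215.75 ÷ 20.884 = GBP 50,192.29
GBP 50,192.29 ÷ 0.0060675 = JPY 8,272,318
Profit = JPY 8,272,318 − JPY 8,075,000

Profit: JPY 197,318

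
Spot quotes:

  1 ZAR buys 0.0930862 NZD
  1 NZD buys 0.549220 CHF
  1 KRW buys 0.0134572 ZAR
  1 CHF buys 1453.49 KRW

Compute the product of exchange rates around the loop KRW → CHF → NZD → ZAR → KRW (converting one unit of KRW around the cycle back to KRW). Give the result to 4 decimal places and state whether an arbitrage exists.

Around KRW → CHF → NZD → ZAR → KRW: 1 ÷ 1453.49 ÷ 0.549220 ÷ 0.0930862 ÷ 0.0134572 = 1.000004
Product ≈ 1 (deviation 0.000%, within rounding noise).

1.0000 (no arbitrage)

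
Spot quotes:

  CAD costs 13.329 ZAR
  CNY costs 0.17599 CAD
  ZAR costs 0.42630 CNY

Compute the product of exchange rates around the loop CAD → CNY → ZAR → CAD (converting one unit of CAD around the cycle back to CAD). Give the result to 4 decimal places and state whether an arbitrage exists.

Around CAD → CNY → ZAR → CAD: 1 ÷ 0.17599 ÷ 0.42630 ÷ 13.329 = 0.999998
Product ≈ 1 (deviation 0.000%, within rounding noise).

1.0000 (no arbitrage)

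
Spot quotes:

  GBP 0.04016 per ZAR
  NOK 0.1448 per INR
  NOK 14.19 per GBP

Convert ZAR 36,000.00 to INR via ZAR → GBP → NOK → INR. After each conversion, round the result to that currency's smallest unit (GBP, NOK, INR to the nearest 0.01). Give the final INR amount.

ZAR 36,000.00 × 0.04016 = GBP 1,445.76
GBP 1,445.76 × 14.19 = NOK 20,515.33
NOK 20,515.33 ÷ 0.1448 = INR 141,680.46

INR 141,680.46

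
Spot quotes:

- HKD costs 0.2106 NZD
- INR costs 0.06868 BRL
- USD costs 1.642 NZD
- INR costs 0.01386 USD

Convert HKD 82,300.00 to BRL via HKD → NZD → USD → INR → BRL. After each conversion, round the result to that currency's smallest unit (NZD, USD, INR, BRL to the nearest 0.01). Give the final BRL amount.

HKD 82,300.00 × 0.2106 = NZD 17,332.38
NZD 17,332.38 ÷ 1.642 = USD 10,555.65
USD 10,555.65 ÷ 0.01386 = INR 761,590.91
INR 761,590.91 × 0.06868 = BRL 52,306.06

BRL 52,306.06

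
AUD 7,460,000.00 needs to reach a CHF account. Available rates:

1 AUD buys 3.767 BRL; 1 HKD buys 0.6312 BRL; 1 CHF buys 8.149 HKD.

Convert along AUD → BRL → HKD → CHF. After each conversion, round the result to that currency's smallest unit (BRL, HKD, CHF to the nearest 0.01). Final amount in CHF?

CHF 5,463,401.78

AUD 7,460,000.00 × 3.767 = BRL 28,101,820.00
BRL 28,101,820.00 ÷ 0.6312 = HKD 44,521,261.09
HKD 44,521,261.09 ÷ 8.149 = CHF 5,463,401.78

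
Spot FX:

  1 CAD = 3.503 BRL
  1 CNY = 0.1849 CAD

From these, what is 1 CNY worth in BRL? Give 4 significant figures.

1 CNY × 0.1849 = 0.1849 CAD
0.1849 CAD × 3.503 = 0.647705 BRL

CNY/BRL = 0.6477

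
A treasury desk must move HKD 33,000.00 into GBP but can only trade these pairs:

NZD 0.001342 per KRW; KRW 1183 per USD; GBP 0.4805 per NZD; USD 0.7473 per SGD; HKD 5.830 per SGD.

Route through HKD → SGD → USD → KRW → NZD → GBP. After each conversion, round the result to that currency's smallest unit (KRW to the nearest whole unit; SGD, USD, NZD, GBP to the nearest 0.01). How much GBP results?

HKD 33,000.00 ÷ 5.830 = SGD 5,660.38
SGD 5,660.38 × 0.7473 = USD 4,230.00
USD 4,230.00 × 1183 = KRW 5,004,090
KRW 5,004,090 × 0.001342 = NZD 6,715.49
NZD 6,715.49 × 0.4805 = GBP 3,226.79

GBP 3,226.79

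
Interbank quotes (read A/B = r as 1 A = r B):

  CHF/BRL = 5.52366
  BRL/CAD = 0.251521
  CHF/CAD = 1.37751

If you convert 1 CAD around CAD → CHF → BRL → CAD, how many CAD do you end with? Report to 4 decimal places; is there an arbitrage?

1.0086 (arbitrage exists)

Around CAD → CHF → BRL → CAD: 1 ÷ 1.37751 × 5.52366 × 0.251521 = 1.008571
Product > 1; profitable direction is CAD → CHF → BRL → CAD.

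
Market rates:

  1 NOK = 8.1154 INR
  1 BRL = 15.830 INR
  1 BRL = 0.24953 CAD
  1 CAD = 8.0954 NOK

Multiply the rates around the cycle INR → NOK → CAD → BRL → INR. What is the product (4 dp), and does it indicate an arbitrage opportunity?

0.9656 (arbitrage exists)

Around INR → NOK → CAD → BRL → INR: 1 ÷ 8.1154 ÷ 8.0954 ÷ 0.24953 × 15.830 = 0.965628
Product < 1; profitable direction is INR → BRL → CAD → NOK → INR.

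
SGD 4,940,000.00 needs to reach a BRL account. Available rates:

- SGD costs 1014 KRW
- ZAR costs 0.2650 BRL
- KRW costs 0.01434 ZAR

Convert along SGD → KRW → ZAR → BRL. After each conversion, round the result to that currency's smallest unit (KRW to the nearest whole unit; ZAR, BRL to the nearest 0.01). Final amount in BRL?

SGD 4,940,000.00 × 1014 = KRW 5,009,160,000
KRW 5,009,160,000 × 0.01434 = ZAR 71,831,354.40
ZAR 71,831,354.40 × 0.2650 = BRL 19,035,308.92

BRL 19,035,308.92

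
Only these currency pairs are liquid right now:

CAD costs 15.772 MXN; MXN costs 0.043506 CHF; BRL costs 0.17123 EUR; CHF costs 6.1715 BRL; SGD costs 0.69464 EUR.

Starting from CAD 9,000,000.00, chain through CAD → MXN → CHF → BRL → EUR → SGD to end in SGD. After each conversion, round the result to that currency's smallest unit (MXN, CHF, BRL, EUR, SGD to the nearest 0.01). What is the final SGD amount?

CAD 9,000,000.00 × 15.772 = MXN 141,948,000.00
MXN 141,948,000.00 × 0.043506 = CHF 6,175,589.69
CHF 6,175,589.69 × 6.1715 = BRL 38,112,651.77
BRL 38,112,651.77 × 0.17123 = EUR 6,526,029.36
EUR 6,526,029.36 ÷ 0.69464 = SGD 9,394,836.69

SGD 9,394,836.69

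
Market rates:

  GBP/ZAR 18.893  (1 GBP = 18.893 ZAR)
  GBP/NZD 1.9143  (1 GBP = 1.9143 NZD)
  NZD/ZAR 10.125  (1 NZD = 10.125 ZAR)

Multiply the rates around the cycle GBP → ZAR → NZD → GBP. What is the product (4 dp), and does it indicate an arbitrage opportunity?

Around GBP → ZAR → NZD → GBP: 1 × 18.893 ÷ 10.125 ÷ 1.9143 = 0.974756
Product < 1; profitable direction is GBP → NZD → ZAR → GBP.

0.9748 (arbitrage exists)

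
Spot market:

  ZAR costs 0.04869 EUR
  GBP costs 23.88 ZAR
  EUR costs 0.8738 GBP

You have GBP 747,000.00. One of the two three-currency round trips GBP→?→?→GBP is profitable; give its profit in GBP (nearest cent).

Profit: GBP 11,938.77

Profitable loop is GBP → ZAR → EUR → GBP:
GBP 747,000.00 × 23.88 = ZAR 17,838,360.00
ZAR 17,838,360.00 × 0.04869 = EUR 868,549.75
EUR 868,549.75 × 0.8738 = GBP 758,938.77
Profit = GBP 758,938.77 − GBP 747,000.00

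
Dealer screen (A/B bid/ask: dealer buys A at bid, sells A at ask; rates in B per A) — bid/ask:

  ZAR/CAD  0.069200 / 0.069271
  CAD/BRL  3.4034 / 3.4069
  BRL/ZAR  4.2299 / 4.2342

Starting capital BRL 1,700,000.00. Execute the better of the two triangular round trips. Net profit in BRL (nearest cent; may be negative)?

Best loop BRL → CAD → ZAR → BRL:
BRL 1,700,000.00 ÷ 3.4069 (buy CAD at ask) = CAD 498,987.35
CAD 498,987.35 ÷ 0.069271 (buy ZAR at ask) = ZAR 7,203,409.06
ZAR 7,203,409.06 ÷ 4.2342 (buy BRL at ask) = BRL 1,701,244.41

Net profit: BRL 1,244.41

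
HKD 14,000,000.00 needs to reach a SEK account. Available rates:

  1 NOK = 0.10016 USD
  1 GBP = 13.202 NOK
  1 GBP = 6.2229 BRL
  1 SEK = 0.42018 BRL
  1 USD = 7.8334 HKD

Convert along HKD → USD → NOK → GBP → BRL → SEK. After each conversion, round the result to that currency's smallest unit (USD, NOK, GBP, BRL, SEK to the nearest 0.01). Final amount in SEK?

HKD 14,000,000.00 ÷ 7.8334 = USD 1,787,218.83
USD 1,787,218.83 ÷ 0.10016 = NOK 17,843,638.48
NOK 17,843,638.48 ÷ 13.202 = GBP 1,351,586.01
GBP 1,351,586.01 × 6.2229 = BRL 8,410,784.58
BRL 8,410,784.58 ÷ 0.42018 = SEK 20,017,098.81

SEK 20,017,098.81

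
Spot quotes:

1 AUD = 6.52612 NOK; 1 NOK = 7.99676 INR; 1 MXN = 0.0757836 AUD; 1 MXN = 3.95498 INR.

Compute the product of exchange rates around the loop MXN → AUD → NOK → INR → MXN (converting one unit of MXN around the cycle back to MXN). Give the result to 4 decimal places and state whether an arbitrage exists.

1.0000 (no arbitrage)

Around MXN → AUD → NOK → INR → MXN: 1 × 0.0757836 × 6.52612 × 7.99676 ÷ 3.95498 = 1.000000
Product ≈ 1 (deviation 0.000%, within rounding noise).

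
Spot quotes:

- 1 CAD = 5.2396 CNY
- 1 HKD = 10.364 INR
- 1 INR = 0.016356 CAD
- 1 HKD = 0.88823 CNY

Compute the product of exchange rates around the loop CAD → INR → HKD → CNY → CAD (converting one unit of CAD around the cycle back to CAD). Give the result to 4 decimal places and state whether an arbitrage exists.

Around CAD → INR → HKD → CNY → CAD: 1 ÷ 0.016356 ÷ 10.364 × 0.88823 ÷ 5.2396 = 1.000052
Product ≈ 1 (deviation 0.005%, within rounding noise).

1.0001 (no arbitrage)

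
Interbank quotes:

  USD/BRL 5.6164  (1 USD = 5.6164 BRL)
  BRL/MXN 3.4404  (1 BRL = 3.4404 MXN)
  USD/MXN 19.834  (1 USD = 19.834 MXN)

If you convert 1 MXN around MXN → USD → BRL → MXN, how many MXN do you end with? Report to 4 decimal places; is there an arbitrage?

Around MXN → USD → BRL → MXN: 1 ÷ 19.834 × 5.6164 × 3.4404 = 0.974219
Product < 1; profitable direction is MXN → BRL → USD → MXN.

0.9742 (arbitrage exists)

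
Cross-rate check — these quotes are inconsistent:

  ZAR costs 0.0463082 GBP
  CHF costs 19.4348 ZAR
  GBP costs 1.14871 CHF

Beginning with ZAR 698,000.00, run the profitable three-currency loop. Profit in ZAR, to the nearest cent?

Profit: ZAR 23,612.09

Profitable loop is ZAR → GBP → CHF → ZAR:
ZAR 698,000.00 × 0.0463082 = GBP 32,323.12
GBP 32,323.12 × 1.14871 = CHF 37,129.90
CHF 37,129.90 × 19.4348 = ZAR 721,612.09
Profit = ZAR 721,612.09 − ZAR 698,000.00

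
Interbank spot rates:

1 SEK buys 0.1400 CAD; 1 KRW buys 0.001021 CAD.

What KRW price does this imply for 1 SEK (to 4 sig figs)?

1 SEK × 0.1400 = 0.14 CAD
0.14 CAD ÷ 0.001021 = 137.12 KRW

SEK/KRW = 137.1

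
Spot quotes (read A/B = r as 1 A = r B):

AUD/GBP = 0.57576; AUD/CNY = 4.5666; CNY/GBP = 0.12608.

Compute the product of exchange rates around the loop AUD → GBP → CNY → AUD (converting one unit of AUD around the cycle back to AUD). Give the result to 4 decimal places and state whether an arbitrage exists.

Around AUD → GBP → CNY → AUD: 1 × 0.57576 ÷ 0.12608 ÷ 4.5666 = 1.000005
Product ≈ 1 (deviation 0.001%, within rounding noise).

1.0000 (no arbitrage)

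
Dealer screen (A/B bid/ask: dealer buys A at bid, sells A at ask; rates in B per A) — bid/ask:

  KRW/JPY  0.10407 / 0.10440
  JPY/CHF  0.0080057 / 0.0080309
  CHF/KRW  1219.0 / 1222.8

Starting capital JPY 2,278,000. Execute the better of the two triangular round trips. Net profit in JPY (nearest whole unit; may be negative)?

Best loop JPY → CHF → KRW → JPY:
JPY 2,278,000 × 0.0080057 (sell JPY at bid) = CHF 18,236.98
CHF 18,236.98 × 1219.0 (sell CHF at bid) = KRW 22,230,884
KRW 22,230,884 × 0.10407 (sell KRW at bid) = JPY 2,313,568

Net profit: JPY 35,568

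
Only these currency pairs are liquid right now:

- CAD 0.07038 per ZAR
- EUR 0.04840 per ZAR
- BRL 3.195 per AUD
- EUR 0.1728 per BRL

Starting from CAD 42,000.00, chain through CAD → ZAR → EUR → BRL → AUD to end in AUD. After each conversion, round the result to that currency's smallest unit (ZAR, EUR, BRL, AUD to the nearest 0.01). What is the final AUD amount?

CAD 42,000.00 ÷ 0.07038 = ZAR 596,760.44
ZAR 596,760.44 × 0.04840 = EUR 28,883.21
EUR 28,883.21 ÷ 0.1728 = BRL 167,148.21
BRL 167,148.21 ÷ 3.195 = AUD 52,315.56

AUD 52,315.56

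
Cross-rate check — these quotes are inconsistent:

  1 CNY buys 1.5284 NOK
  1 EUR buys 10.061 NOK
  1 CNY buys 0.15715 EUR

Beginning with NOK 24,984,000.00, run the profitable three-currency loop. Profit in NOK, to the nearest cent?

Profit: NOK 861,234.48

Profitable loop is NOK → CNY → EUR → NOK:
NOK 24,984,000.00 ÷ 1.5284 = CNY 16,346,506.15
CNY 16,346,506.15 × 0.15715 = EUR 2,568,853.44
EUR 2,568,853.44 × 10.061 = NOK 25,845,234.48
Profit = NOK 25,845,234.48 − NOK 24,984,000.00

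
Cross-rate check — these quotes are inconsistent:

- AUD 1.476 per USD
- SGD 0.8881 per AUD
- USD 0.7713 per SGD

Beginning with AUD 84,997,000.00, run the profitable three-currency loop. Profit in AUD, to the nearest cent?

Profitable loop is AUD → SGD → USD → AUD:
AUD 84,997,000.00 × 0.8881 = SGD 75,485,835.70
SGD 75,485,835.70 × 0.7713 = USD 58,222,225.08
USD 58,222,225.08 × 1.476 = AUD 85,936,004.21
Profit = AUD 85,936,004.21 − AUD 84,997,000.00

Profit: AUD 939,004.21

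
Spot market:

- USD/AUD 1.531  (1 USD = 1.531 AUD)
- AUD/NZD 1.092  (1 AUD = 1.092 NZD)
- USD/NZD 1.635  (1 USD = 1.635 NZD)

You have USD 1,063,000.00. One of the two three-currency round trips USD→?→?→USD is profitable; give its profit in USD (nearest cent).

Profitable loop is USD → AUD → NZD → USD:
USD 1,063,000.00 × 1.531 = AUD 1,627,453.00
AUD 1,627,453.00 × 1.092 = NZD 1,777,178.68
NZD 1,777,178.68 ÷ 1.635 = USD 1,086,959.43
Profit = USD 1,086,959.43 − USD 1,063,000.00

Profit: USD 23,959.43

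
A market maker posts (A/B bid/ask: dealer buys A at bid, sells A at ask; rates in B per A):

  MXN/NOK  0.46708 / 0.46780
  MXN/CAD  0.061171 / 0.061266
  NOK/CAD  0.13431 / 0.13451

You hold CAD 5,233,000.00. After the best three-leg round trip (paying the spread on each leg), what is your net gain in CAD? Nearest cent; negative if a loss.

Net profit: CAD 125,346.93

Best loop CAD → MXN → NOK → CAD:
CAD 5,233,000.00 ÷ 0.061266 (buy MXN at ask) = MXN 85,414,422.35
MXN 85,414,422.35 × 0.46708 (sell MXN at bid) = NOK 39,895,368.39
NOK 39,895,368.39 × 0.13431 (sell NOK at bid) = CAD 5,358,346.93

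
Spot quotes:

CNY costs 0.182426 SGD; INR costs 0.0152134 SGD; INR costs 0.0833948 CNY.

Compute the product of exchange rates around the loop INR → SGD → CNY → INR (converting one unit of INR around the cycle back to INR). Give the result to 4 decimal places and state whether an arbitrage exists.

1.0000 (no arbitrage)

Around INR → SGD → CNY → INR: 1 × 0.0152134 ÷ 0.182426 ÷ 0.0833948 = 1.000001
Product ≈ 1 (deviation 0.000%, within rounding noise).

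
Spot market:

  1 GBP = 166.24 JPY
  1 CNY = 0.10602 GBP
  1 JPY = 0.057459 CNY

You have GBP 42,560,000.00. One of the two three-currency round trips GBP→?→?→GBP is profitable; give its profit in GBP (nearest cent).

Profitable loop is GBP → JPY → CNY → GBP:
GBP 42,560,000.00 × 166.24 = JPY 7,075,174,400
JPY 7,075,174,400 × 0.057459 = CNY 406,532,445.85
CNY 406,532,445.85 × 0.10602 = GBP 43,100,569.91
Profit = GBP 43,100,569.91 − GBP 42,560,000.00

Profit: GBP 540,569.91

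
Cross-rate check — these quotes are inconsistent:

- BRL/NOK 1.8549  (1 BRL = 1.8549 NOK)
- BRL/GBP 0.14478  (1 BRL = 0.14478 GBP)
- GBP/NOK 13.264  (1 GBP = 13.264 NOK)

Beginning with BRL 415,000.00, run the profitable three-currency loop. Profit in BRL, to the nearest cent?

Profit: BRL 14,645.91

Profitable loop is BRL → GBP → NOK → BRL:
BRL 415,000.00 × 0.14478 = GBP 60,083.70
GBP 60,083.70 × 13.264 = NOK 796,950.20
NOK 796,950.20 ÷ 1.8549 = BRL 429,645.91
Profit = BRL 429,645.91 − BRL 415,000.00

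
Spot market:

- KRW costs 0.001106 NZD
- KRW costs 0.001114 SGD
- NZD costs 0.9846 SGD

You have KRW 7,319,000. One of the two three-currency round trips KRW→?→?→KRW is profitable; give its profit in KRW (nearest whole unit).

Profitable loop is KRW → SGD → NZD → KRW:
KRW 7,319,000 × 0.001114 = SGD 8,153.37
SGD 8,153.37 ÷ 0.9846 = NZD 8,280.89
NZD 8,280.89 ÷ 0.001106 = KRW 7,487,244
Profit = KRW 7,487,244 − KRW 7,319,000

Profit: KRW 168,244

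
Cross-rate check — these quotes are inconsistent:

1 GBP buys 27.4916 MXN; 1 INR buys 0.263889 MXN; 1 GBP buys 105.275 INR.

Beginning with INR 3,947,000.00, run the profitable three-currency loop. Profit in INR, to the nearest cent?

Profitable loop is INR → MXN → GBP → INR:
INR 3,947,000.00 × 0.263889 = MXN 1,041,569.88
MXN 1,041,569.88 ÷ 27.4916 = GBP 37,886.84
GBP 37,886.84 × 105.275 = INR 3,988,537.21
Profit = INR 3,988,537.21 − INR 3,947,000.00

Profit: INR 41,537.21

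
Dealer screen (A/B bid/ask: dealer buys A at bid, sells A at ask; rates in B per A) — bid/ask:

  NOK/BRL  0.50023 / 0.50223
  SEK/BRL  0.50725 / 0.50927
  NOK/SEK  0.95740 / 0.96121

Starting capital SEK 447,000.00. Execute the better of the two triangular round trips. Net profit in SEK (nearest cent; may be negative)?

Net profit: SEK 9,784.00

Best loop SEK → NOK → BRL → SEK:
SEK 447,000.00 ÷ 0.96121 (buy NOK at ask) = NOK 465,038.86
NOK 465,038.86 × 0.50023 (sell NOK at bid) = BRL 232,626.39
BRL 232,626.39 ÷ 0.50927 (buy SEK at ask) = SEK 456,784.00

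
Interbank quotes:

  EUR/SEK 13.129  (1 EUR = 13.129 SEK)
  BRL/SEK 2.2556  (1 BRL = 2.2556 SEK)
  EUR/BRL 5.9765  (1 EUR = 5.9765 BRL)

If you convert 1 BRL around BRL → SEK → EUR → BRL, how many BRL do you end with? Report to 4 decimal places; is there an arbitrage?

1.0268 (arbitrage exists)

Around BRL → SEK → EUR → BRL: 1 × 2.2556 ÷ 13.129 × 5.9765 = 1.026780
Product > 1; profitable direction is BRL → SEK → EUR → BRL.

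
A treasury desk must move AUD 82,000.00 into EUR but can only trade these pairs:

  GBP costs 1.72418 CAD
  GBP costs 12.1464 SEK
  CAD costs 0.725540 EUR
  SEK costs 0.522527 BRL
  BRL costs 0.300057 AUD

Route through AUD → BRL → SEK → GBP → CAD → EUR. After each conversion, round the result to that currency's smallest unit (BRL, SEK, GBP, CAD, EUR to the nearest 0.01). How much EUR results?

EUR 53,863.89

AUD 82,000.00 ÷ 0.300057 = BRL 273,281.41
BRL 273,281.41 ÷ 0.522527 = SEK 522,999.60
SEK 522,999.60 ÷ 12.1464 = GBP 43,057.99
GBP 43,057.99 × 1.72418 = CAD 74,239.73
CAD 74,239.73 × 0.725540 = EUR 53,863.89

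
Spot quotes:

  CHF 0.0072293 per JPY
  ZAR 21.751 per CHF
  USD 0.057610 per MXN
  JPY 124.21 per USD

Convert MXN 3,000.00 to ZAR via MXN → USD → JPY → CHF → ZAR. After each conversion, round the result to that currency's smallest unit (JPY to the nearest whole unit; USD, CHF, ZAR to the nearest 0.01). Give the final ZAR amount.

MXN 3,000.00 × 0.057610 = USD 172.83
USD 172.83 × 124.21 = JPY 21,467
JPY 21,467 × 0.0072293 = CHF 155.19
CHF 155.19 × 21.751 = ZAR 3,375.54

ZAR 3,375.54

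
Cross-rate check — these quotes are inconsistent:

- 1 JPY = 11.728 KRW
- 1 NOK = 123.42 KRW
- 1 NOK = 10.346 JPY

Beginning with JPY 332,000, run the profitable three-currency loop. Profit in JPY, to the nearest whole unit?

Profit: JPY 5,697

Profitable loop is JPY → NOK → KRW → JPY:
JPY 332,000 ÷ 10.346 = NOK 32,089.70
NOK 32,089.70 × 123.42 = KRW 3,960,510
KRW 3,960,510 ÷ 11.728 = JPY 337,697
Profit = JPY 337,697 − JPY 332,000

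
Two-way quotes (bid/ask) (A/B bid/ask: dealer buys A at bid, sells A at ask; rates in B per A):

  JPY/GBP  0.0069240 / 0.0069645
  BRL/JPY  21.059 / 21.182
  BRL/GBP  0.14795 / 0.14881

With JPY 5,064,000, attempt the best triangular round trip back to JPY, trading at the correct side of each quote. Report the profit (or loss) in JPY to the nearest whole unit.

Best loop JPY → BRL → GBP → JPY:
JPY 5,064,000 ÷ 21.182 (buy BRL at ask) = BRL 239,070.91
BRL 239,070.91 × 0.14795 (sell BRL at bid) = GBP 35,370.54
GBP 35,370.54 ÷ 0.0069645 (buy JPY at ask) = JPY 5,078,691

Net profit: JPY 14,691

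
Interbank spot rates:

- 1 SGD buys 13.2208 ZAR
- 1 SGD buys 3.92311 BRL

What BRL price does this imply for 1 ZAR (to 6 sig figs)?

1 ZAR ÷ 13.2208 = 0.0756384 SGD
0.0756384 SGD × 3.92311 = 0.296738 BRL

ZAR/BRL = 0.296738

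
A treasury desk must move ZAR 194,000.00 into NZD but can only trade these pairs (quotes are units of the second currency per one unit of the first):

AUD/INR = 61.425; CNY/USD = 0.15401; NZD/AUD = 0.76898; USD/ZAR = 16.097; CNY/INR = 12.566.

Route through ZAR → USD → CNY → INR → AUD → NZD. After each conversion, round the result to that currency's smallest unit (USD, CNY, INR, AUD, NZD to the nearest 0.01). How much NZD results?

ZAR 194,000.00 ÷ 16.097 = USD 12,051.94
USD 12,051.94 ÷ 0.15401 = CNY 78,254.27
CNY 78,254.27 × 12.566 = INR 983,343.16
INR 983,343.16 ÷ 61.425 = AUD 16,008.84
AUD 16,008.84 ÷ 0.76898 = NZD 20,818.28

NZD 20,818.28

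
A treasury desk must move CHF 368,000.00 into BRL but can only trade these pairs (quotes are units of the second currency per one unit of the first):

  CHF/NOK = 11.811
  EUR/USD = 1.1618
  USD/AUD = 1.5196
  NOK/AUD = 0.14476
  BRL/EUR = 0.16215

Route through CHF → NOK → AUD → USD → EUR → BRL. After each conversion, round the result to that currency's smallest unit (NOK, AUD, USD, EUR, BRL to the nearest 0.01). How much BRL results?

BRL 2,197,887.45

CHF 368,000.00 × 11.811 = NOK 4,346,448.00
NOK 4,346,448.00 × 0.14476 = AUD 629,191.81
AUD 629,191.81 ÷ 1.5196 = USD 414,050.94
USD 414,050.94 ÷ 1.1618 = EUR 356,387.45
EUR 356,387.45 ÷ 0.16215 = BRL 2,197,887.45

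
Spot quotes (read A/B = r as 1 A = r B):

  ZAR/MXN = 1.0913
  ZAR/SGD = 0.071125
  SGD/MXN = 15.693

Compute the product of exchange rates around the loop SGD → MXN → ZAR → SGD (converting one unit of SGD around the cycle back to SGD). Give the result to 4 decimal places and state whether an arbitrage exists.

1.0228 (arbitrage exists)

Around SGD → MXN → ZAR → SGD: 1 × 15.693 ÷ 1.0913 × 0.071125 = 1.022784
Product > 1; profitable direction is SGD → MXN → ZAR → SGD.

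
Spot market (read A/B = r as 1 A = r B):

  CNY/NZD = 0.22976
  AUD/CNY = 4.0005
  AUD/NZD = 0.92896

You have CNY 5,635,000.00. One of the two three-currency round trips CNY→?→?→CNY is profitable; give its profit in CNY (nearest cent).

Profit: CNY 60,111.58

Profitable loop is CNY → AUD → NZD → CNY:
CNY 5,635,000.00 ÷ 4.0005 = AUD 1,408,573.93
AUD 1,408,573.93 × 0.92896 = NZD 1,308,508.84
NZD 1,308,508.84 ÷ 0.22976 = CNY 5,695,111.58
Profit = CNY 5,695,111.58 − CNY 5,635,000.00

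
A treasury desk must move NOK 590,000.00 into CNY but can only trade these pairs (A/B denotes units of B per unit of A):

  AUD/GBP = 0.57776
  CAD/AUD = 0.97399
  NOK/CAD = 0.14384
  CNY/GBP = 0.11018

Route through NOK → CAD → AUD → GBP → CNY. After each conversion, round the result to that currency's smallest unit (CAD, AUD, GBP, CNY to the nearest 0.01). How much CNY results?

CNY 433,441.91

NOK 590,000.00 × 0.14384 = CAD 84,865.60
CAD 84,865.60 × 0.97399 = AUD 82,658.25
AUD 82,658.25 × 0.57776 = GBP 47,756.63
GBP 47,756.63 ÷ 0.11018 = CNY 433,441.91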